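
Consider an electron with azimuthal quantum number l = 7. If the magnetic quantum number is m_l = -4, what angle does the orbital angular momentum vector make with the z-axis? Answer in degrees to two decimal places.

θ ≈ 122.31°

|L| = ℏ√(l(l+1)) = 2√14 ℏ.
L_z = m_l ℏ = −4ℏ.
cos θ = L_z/|L| = -4/√56, so θ ≈ 122.31°.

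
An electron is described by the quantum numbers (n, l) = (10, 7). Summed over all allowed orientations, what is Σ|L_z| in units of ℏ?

The allowed m_l values are -7, -6, -5, -4, -3, -2, -1, 0, 1, 2, 3, 4, 5, 6, 7.
Σ|m_l| = 2(1+2+…+7) = 56.

Σ|L_z| = 56 ℏ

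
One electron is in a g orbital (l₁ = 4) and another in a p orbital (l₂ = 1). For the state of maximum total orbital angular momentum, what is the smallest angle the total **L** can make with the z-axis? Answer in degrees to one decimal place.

L runs from |4 − 1| = 3 to 4 + 1 = 5.
Allowed values: L = 3, 4, 5.
The maximum is L = 5, with |L_tot| = ℏ√(5·6) = √30 ℏ.
The minimum angle with z is arccos(5/√30) ≈ 24.1°.

θ_min ≈ 24.1°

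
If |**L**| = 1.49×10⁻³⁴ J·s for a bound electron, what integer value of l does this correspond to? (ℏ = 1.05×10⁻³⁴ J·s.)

l = 1

Dividing by ℏ: |L|/ℏ ≈ 1.419.
l(l+1) ≈ 1.419² ≈ 2.01, so l = 1.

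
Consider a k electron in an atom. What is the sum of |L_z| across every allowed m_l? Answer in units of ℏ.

The letter k corresponds to l = 7.
The allowed m_l values are -7, -6, -5, -4, -3, -2, -1, 0, 1, 2, 3, 4, 5, 6, 7.
Σ|m_l| = l(l+1) = 56.

Σ|L_z| = 56 ℏ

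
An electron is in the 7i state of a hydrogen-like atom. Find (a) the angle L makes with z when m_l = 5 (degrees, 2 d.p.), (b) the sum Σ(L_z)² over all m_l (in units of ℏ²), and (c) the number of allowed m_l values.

θ(m_l=5) ≈ 39.51°; Σ(L_z)² = 182 ℏ²; 13 values

For 7i, l = 6.
For m_l = 5: cos θ = 5/√42, θ ≈ 39.51°.
Σ m_l² = 182, so Σ(L_z)² = 182 ℏ².
There are 2l+1 = 13 values of m_l.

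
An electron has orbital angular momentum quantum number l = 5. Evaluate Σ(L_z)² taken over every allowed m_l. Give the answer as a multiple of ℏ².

Σ(L_z)² = 110 ℏ²

m_l runs from −5 to 5, i.e. {-5, -4, -3, -2, -1, 0, 1, 2, 3, 4, 5}.
Summing m² from −5 to 5: Σ m_l² = 110.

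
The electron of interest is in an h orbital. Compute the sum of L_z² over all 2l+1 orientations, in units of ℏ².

An h state has l = 5.
m_l ∈ {-5, -4, -3, -2, -1, 0, 1, 2, 3, 4, 5}.
Σ m_l² = l(l+1)(2l+1)/3 = 5·6·11/3 = 110.

Σ(L_z)² = 110 ℏ²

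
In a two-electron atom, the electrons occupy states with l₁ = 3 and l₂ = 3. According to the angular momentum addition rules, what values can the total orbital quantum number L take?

L = 0, 1, 2, 3, 4, 5, 6

Angular momentum addition gives L = |l₁ − l₂|, …, l₁ + l₂.
L ∈ {0, 1, 2, 3, 4, 5, 6}.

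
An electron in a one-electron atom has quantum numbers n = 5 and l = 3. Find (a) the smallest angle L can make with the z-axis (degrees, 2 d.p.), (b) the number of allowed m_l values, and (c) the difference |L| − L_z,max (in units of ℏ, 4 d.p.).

cos θ_min = 3/√12, so θ_min ≈ 30.00°.
There are 2l+1 = 7 values of m_l.
|L| − L_z,max = (2√3 − 3)ℏ ≈ 0.4641ℏ.

θ_min ≈ 30.00°; 7 values; |L|−L_z,max ≈ 0.4641ℏ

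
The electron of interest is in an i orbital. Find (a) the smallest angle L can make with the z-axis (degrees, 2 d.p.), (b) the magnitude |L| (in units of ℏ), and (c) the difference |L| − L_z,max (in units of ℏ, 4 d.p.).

The letter i corresponds to l = 6.
cos θ_min = 6/√42, so θ_min ≈ 22.21°.
|L| = ℏ√(6·7) = √42 ℏ ≈ 6.481ℏ.
|L| − L_z,max = (√42 − 6)ℏ ≈ 0.4807ℏ.

θ_min ≈ 22.21°; |L| = √42 ℏ ≈ 6.481ℏ; |L|−L_z,max ≈ 0.4807ℏ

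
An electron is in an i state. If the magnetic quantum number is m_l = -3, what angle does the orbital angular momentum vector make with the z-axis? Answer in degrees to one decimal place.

θ ≈ 117.6°

An i state has l = 6.
|L| = √(l(l+1)) ℏ = √42 ℏ.
L_z = m_l ℏ = −3ℏ.
cos θ = L_z/|L| = -3/√42, so θ ≈ 117.6°.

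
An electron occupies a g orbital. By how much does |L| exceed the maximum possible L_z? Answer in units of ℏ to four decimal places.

The letter g corresponds to l = 4.
|L| = 2√5 ℏ ≈ 4.4721ℏ, while L_z,max = lℏ = 4ℏ.
The difference is (2√5 − 4)ℏ ≈ 0.4721ℏ.

|L| − L_z,max ≈ 0.4721ℏ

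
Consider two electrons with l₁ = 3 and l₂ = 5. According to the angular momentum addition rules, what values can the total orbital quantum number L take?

L runs from |3 − 5| = 2 to 3 + 5 = 8.
So L can be 2, 3, 4, 5, 6, 7, 8.

L = 2, 3, 4, 5, 6, 7, 8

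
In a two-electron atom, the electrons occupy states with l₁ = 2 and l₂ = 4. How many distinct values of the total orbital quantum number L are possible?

5

The total orbital quantum number L ranges from |l₁ − l₂| to l₁ + l₂ in integer steps.
So L can be 2, 3, 4, 5, 6.
That is 5 values.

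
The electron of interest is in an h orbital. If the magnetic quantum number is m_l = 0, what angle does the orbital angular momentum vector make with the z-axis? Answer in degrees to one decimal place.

For an h orbital, l = 5.
|L| = ℏ√(l(l+1)) = √30 ℏ.
L_z = m_l ℏ = 0ℏ.
cos θ = L_z/|L| = 0/√30, so θ ≈ 90.0°.

θ ≈ 90.0°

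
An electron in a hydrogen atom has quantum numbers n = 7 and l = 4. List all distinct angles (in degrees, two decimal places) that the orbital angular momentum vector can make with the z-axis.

|L|² = l(l+1)ℏ² = 20ℏ², so |L| = 2√5 ℏ.
cos θ = m_l/√20 for each m_l ∈ {-4, -3, -2, -1, 0, 1, 2, 3, 4}.

θ ∈ {26.57°, 47.87°, 63.43°, 77.08°, 90.00°, 102.92°, 116.57°, 132.13°, 153.43°}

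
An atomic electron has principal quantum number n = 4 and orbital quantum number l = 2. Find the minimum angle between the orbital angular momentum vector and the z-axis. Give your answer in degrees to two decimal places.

|L| = ℏ√(l(l+1)) = √6 ℏ.
The smallest angle corresponds to the largest L_z, i.e. m_l = l = 2, giving L_z = 2ℏ.
cos θ_min = 2/√6, so θ_min ≈ 35.26°.

θ_min ≈ 35.26°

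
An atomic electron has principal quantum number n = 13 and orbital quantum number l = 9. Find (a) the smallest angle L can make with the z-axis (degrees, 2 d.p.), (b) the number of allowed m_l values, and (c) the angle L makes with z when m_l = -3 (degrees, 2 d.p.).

θ_min ≈ 18.43°; 19 values; θ(m_l=-3) ≈ 108.43°

cos θ_min = 9/√90, so θ_min ≈ 18.43°.
There are 2l+1 = 19 values of m_l.
For m_l = -3: cos θ = -3/√90, θ ≈ 108.43°.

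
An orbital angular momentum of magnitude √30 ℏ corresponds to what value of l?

|L| = ℏ√(l(l+1)), so l(l+1) = 30.
Solving: l = 5.

l = 5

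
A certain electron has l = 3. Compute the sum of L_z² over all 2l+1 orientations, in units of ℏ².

Σ(L_z)² = 28 ℏ²

m_l ∈ {-3, -2, -1, 0, 1, 2, 3}.
Σ m_l² = l(l+1)(2l+1)/3 = 3·4·7/3 = 28.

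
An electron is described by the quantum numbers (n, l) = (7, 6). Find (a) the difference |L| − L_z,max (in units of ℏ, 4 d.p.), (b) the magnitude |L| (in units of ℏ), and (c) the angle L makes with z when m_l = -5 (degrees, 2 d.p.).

|L|−L_z,max ≈ 0.4807ℏ; |L| = √42 ℏ ≈ 6.481ℏ; θ(m_l=-5) ≈ 140.49°

|L| − L_z,max = (√42 − 6)ℏ ≈ 0.4807ℏ.
|L| = ℏ√(6·7) = √42 ℏ ≈ 6.481ℏ.
For m_l = -5: cos θ = -5/√42, θ ≈ 140.49°.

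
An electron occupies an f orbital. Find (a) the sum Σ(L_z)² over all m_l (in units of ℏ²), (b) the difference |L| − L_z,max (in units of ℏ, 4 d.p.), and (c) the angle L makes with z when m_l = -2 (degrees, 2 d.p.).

Σ(L_z)² = 28 ℏ²; |L|−L_z,max ≈ 0.4641ℏ; θ(m_l=-2) ≈ 125.26°

F corresponds to l = 3.
Σ m_l² = 28, so Σ(L_z)² = 28 ℏ².
|L| − L_z,max = (2√3 − 3)ℏ ≈ 0.4641ℏ.
For m_l = -2: cos θ = -2/√12, θ ≈ 125.26°.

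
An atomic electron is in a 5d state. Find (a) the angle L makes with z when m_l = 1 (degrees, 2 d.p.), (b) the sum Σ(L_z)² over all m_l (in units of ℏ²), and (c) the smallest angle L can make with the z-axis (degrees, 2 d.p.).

θ(m_l=1) ≈ 65.91°; Σ(L_z)² = 10 ℏ²; θ_min ≈ 35.26°

5d means n = 5, l = 2.
For m_l = 1: cos θ = 1/√6, θ ≈ 65.91°.
Σ m_l² = 10, so Σ(L_z)² = 10 ℏ².
cos θ_min = 2/√6, so θ_min ≈ 35.26°.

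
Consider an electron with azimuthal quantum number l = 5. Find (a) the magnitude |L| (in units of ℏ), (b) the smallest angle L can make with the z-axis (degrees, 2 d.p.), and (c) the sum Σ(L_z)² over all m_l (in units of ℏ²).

|L| = ℏ√(5·6) = √30 ℏ ≈ 5.477ℏ.
cos θ_min = 5/√30, so θ_min ≈ 24.09°.
Σ m_l² = 110, so Σ(L_z)² = 110 ℏ².

|L| = √30 ℏ ≈ 5.477ℏ; θ_min ≈ 24.09°; Σ(L_z)² = 110 ℏ²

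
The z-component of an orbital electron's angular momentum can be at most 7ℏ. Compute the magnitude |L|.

L_z,max = lℏ, so l = 7.
|L| = ℏ√(l(l+1)) = 2√14 ℏ.

|L| = 2√14 ℏ ≈ 7.483ℏ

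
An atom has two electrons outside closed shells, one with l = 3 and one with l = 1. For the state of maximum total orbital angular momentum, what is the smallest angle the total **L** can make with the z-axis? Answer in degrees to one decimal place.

θ_min ≈ 26.6°

L runs from |3 − 1| = 2 to 3 + 1 = 4.
So L can be 2, 3, 4.
The maximum is L = 4, with |L_tot| = ℏ√(4·5) = 2√5 ℏ.
The minimum angle with z is arccos(4/√20) ≈ 26.6°.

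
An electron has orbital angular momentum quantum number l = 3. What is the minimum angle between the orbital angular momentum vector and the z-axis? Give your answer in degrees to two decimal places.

θ_min ≈ 30.00°

|L| = √(l(l+1)) ℏ = 2√3 ℏ.
The smallest angle corresponds to the largest L_z, i.e. m_l = l = 3, giving L_z = 3ℏ.
cos θ_min = 3/√12, so θ_min ≈ 30.00°.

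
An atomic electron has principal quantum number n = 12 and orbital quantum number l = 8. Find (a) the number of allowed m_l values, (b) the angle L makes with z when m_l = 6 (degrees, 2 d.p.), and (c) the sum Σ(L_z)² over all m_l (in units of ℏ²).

There are 2l+1 = 17 values of m_l.
For m_l = 6: cos θ = 6/√72, θ ≈ 45.00°.
Σ m_l² = 408, so Σ(L_z)² = 408 ℏ².

17 values; θ(m_l=6) ≈ 45.00°; Σ(L_z)² = 408 ℏ²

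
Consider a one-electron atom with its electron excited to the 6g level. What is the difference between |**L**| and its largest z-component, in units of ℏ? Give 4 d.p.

The 6g level has l = 4.
|L| = 2√5 ℏ ≈ 4.4721ℏ, while L_z,max = lℏ = 4ℏ.
The difference is (2√5 − 4)ℏ ≈ 0.4721ℏ.

|L| − L_z,max ≈ 0.4721ℏ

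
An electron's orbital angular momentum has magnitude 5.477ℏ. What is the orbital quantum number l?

(|L|/ℏ)² = l(l+1) = 30.
The positive root is l = 5.

l = 5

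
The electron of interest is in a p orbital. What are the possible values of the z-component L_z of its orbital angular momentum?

L_z ∈ {−ℏ, 0, ℏ}

For a p orbital, l = 1.
L_z = m_l ℏ with m_l ranging from −l to +l in integer steps.
For l = 1: m_l ∈ {-1, 0, 1}.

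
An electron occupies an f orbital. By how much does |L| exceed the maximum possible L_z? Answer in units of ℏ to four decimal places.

|L| − L_z,max ≈ 0.4641ℏ

An f state has l = 3.
|L| = 2√3 ℏ ≈ 3.4641ℏ, while L_z,max = lℏ = 3ℏ.
The difference is (2√3 − 3)ℏ ≈ 0.4641ℏ.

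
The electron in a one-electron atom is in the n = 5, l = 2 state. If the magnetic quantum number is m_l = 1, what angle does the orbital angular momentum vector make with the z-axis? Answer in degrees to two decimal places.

θ ≈ 65.91°

|L| = √(l(l+1)) ℏ = √6 ℏ.
L_z = m_l ℏ = 1ℏ.
cos θ = L_z/|L| = 1/√6, so θ ≈ 65.91°.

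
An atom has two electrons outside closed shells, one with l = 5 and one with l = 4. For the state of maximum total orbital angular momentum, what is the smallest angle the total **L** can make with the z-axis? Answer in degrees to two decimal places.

The total orbital quantum number L ranges from |l₁ − l₂| to l₁ + l₂ in integer steps.
So L can be 1, 2, 3, 4, 5, 6, 7, 8, 9.
The maximum is L = 9, with |L_tot| = ℏ√(9·10) = 3√10 ℏ.
The minimum angle with z is arccos(9/√90) ≈ 18.43°.

θ_min ≈ 18.43°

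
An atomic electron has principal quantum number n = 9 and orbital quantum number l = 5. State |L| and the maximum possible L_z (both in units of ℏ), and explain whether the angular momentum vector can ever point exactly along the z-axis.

No: L_z,max = 5ℏ < |L| = √30 ℏ ≈ 5.477ℏ

|L| = √30 ℏ ≈ 5.4772ℏ, while L_z,max = lℏ = 5ℏ.
Since |L| > L_z,max, the vector can never point exactly along z; the closest it comes is θ_min = arccos(5/√30) ≈ 24.1°.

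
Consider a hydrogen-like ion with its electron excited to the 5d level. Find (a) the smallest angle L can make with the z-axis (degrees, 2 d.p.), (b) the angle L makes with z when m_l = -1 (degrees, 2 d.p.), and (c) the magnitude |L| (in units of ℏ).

The 5d level has l = 2.
cos θ_min = 2/√6, so θ_min ≈ 35.26°.
For m_l = -1: cos θ = -1/√6, θ ≈ 114.09°.
|L| = ℏ√(2·3) = √6 ℏ ≈ 2.449ℏ.

θ_min ≈ 35.26°; θ(m_l=-1) ≈ 114.09°; |L| = √6 ℏ ≈ 2.449ℏ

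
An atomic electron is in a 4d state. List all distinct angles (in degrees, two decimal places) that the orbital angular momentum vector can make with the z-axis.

θ ∈ {35.26°, 65.91°, 90.00°, 114.09°, 144.74°}

4d means n = 4, l = 2.
|L| = ℏ√(l(l+1)) = √6 ℏ.
cos θ = m_l/√6 for each m_l ∈ {-2, -1, 0, 1, 2}.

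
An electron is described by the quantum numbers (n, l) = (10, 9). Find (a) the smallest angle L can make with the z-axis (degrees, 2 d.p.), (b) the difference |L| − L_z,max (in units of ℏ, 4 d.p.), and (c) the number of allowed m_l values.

θ_min ≈ 18.43°; |L|−L_z,max ≈ 0.4868ℏ; 19 values

cos θ_min = 9/√90, so θ_min ≈ 18.43°.
|L| − L_z,max = (3√10 − 9)ℏ ≈ 0.4868ℏ.
There are 2l+1 = 19 values of m_l.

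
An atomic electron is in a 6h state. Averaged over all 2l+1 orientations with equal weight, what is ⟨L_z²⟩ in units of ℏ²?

6h means n = 6, l = 5.
m_l ∈ {-5, -4, -3, -2, -1, 0, 1, 2, 3, 4, 5}.
Average of L_z² over 11 states: 110/11 ℏ² = 10 ℏ².

⟨L_z²⟩ = 10 ℏ²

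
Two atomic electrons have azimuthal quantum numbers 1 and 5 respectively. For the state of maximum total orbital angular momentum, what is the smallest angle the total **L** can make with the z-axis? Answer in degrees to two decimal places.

θ_min ≈ 22.21°

By the triangle rule, |l₁ − l₂| ≤ L ≤ l₁ + l₂.
L ∈ {4, 5, 6}.
The maximum is L = 6, with |L_tot| = ℏ√(6·7) = √42 ℏ.
The minimum angle with z is arccos(6/√42) ≈ 22.21°.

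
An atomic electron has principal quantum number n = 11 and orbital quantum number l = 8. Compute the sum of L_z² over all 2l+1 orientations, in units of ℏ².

Σ(L_z)² = 408 ℏ²

m_l runs from −8 to 8, i.e. {-8, -7, -6, -5, -4, -3, -2, -1, 0, 1, 2, 3, 4, 5, 6, 7, 8}.
Σ m_l² = 2·(1 + 4 + 9 + 16 + 25 + 36 + 49 + 64) = 408.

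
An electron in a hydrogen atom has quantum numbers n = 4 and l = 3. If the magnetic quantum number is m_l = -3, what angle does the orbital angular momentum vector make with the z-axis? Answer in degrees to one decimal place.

θ ≈ 150.0°

|L| = √(l(l+1)) ℏ = 2√3 ℏ.
L_z = m_l ℏ = −3ℏ.
cos θ = L_z/|L| = -3/√12, so θ ≈ 150.0°.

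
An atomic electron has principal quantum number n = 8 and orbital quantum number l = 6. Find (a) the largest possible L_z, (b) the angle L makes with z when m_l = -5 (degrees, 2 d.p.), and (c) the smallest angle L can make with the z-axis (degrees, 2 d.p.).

L_z,max = 6ℏ; θ(m_l=-5) ≈ 140.49°; θ_min ≈ 22.21°

L_z,max = lℏ = 6ℏ.
For m_l = -5: cos θ = -5/√42, θ ≈ 140.49°.
cos θ_min = 6/√42, so θ_min ≈ 22.21°.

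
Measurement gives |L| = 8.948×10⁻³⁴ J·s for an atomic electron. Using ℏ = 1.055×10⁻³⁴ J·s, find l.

l = 8

Dividing by ℏ: |L|/ℏ ≈ 8.482.
Set l(l+1) = 71.94; the integer solution is l = 8.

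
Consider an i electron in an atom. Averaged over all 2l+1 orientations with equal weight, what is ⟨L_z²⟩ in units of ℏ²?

⟨L_z²⟩ = 14 ℏ²

An i state has l = 6.
m_l ∈ {-6, -5, -4, -3, -2, -1, 0, 1, 2, 3, 4, 5, 6}.
⟨L_z²⟩ = ℏ²·l(l+1)/3 = 14ℏ².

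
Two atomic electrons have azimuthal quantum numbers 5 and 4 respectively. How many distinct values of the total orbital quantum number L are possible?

9

By the triangle rule, |l₁ − l₂| ≤ L ≤ l₁ + l₂.
Allowed values: L = 1, 2, 3, 4, 5, 6, 7, 8, 9.
That is 9 values.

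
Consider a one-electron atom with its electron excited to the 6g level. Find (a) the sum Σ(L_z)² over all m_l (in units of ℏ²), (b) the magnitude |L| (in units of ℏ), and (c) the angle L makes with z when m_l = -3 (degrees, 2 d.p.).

The 6g level has l = 4.
Σ m_l² = 60, so Σ(L_z)² = 60 ℏ².
|L| = ℏ√(4·5) = 2√5 ℏ ≈ 4.472ℏ.
For m_l = -3: cos θ = -3/√20, θ ≈ 132.13°.

Σ(L_z)² = 60 ℏ²; |L| = 2√5 ℏ ≈ 4.472ℏ; θ(m_l=-3) ≈ 132.13°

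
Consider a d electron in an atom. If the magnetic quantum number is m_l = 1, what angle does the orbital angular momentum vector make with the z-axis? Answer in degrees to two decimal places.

θ ≈ 65.91°

The letter d corresponds to l = 2.
|L| = √(l(l+1)) ℏ = √6 ℏ.
L_z = m_l ℏ = 1ℏ.
cos θ = L_z/|L| = 1/√6, so θ ≈ 65.91°.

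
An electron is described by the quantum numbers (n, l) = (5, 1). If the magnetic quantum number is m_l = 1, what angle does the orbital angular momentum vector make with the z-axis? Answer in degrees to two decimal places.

|L| = √(l(l+1)) ℏ = √2 ℏ.
L_z = m_l ℏ = 1ℏ.
cos θ = L_z/|L| = 1/√2, so θ ≈ 45.00°.

θ ≈ 45.00°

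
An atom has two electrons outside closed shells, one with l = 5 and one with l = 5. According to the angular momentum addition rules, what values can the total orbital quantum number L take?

L runs from |5 − 5| = 0 to 5 + 5 = 10.
L ∈ {0, 1, 2, 3, 4, 5, 6, 7, 8, 9, 10}.

L = 0, 1, 2, 3, 4, 5, 6, 7, 8, 9, 10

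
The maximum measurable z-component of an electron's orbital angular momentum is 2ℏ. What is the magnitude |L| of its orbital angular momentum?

The maximum L_z equals lℏ, giving l = 2.
Then |L| = ℏ√(2·3) = √6 ℏ.

|L| = √6 ℏ ≈ 2.449ℏ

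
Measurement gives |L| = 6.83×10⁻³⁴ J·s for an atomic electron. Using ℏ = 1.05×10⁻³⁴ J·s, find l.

l = 6

In units of ℏ, |L| ≈ 6.505.
Set l(l+1) = 42.31; the integer solution is l = 6.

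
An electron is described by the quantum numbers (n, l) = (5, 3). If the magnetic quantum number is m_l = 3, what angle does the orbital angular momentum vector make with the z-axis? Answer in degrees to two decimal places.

|L| = ℏ√(l(l+1)) = 2√3 ℏ.
L_z = m_l ℏ = 3ℏ.
cos θ = L_z/|L| = 3/√12, so θ ≈ 30.00°.

θ ≈ 30.00°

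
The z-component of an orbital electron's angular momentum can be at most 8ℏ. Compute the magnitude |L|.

|L| = 6√2 ℏ ≈ 8.485ℏ

The maximum L_z equals lℏ, giving l = 8.
|L| = ℏ√(l(l+1)) = 6√2 ℏ.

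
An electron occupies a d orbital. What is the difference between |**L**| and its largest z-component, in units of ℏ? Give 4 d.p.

|L| − L_z,max ≈ 0.4495ℏ

The letter d corresponds to l = 2.
|L| = √6 ℏ ≈ 2.4495ℏ, while L_z,max = lℏ = 2ℏ.
The difference is (√6 − 2)ℏ ≈ 0.4495ℏ.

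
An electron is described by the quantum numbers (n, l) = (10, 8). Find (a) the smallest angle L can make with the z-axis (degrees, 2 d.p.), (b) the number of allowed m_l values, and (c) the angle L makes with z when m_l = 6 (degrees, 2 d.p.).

cos θ_min = 8/√72, so θ_min ≈ 19.47°.
There are 2l+1 = 17 values of m_l.
For m_l = 6: cos θ = 6/√72, θ ≈ 45.00°.

θ_min ≈ 19.47°; 17 values; θ(m_l=6) ≈ 45.00°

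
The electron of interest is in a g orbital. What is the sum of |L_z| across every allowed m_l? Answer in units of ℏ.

For a g orbital, l = 4.
The allowed m_l values are -4, -3, -2, -1, 0, 1, 2, 3, 4.
Σ|m_l| = 2(1+2+…+4) = 20.

Σ|L_z| = 20 ℏ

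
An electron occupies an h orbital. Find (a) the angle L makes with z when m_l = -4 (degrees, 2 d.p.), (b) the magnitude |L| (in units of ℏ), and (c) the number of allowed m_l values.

θ(m_l=-4) ≈ 136.91°; |L| = √30 ℏ ≈ 5.477ℏ; 11 values

An h state has l = 5.
For m_l = -4: cos θ = -4/√30, θ ≈ 136.91°.
|L| = ℏ√(5·6) = √30 ℏ ≈ 5.477ℏ.
There are 2l+1 = 11 values of m_l.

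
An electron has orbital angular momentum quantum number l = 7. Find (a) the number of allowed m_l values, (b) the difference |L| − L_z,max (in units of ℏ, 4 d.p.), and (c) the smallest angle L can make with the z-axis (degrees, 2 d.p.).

There are 2l+1 = 15 values of m_l.
|L| − L_z,max = (2√14 − 7)ℏ ≈ 0.4833ℏ.
cos θ_min = 7/√56, so θ_min ≈ 20.70°.

15 values; |L|−L_z,max ≈ 0.4833ℏ; θ_min ≈ 20.70°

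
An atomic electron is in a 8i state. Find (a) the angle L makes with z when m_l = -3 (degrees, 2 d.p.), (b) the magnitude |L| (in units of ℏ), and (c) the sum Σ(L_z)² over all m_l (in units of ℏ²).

θ(m_l=-3) ≈ 117.58°; |L| = √42 ℏ ≈ 6.481ℏ; Σ(L_z)² = 182 ℏ²

For 8i, l = 6.
For m_l = -3: cos θ = -3/√42, θ ≈ 117.58°.
|L| = ℏ√(6·7) = √42 ℏ ≈ 6.481ℏ.
Σ m_l² = 182, so Σ(L_z)² = 182 ℏ².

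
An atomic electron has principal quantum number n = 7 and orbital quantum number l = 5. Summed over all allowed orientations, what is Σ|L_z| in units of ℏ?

Σ|L_z| = 30 ℏ

The allowed m_l values are -5, -4, -3, -2, -1, 0, 1, 2, 3, 4, 5.
Σ|m_l| = 2(1+2+…+5) = 30.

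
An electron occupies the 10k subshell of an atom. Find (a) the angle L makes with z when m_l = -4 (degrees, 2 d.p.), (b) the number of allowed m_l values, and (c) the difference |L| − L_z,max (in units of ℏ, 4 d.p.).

θ(m_l=-4) ≈ 122.31°; 15 values; |L|−L_z,max ≈ 0.4833ℏ

The 10k subshell has l = 7.
For m_l = -4: cos θ = -4/√56, θ ≈ 122.31°.
There are 2l+1 = 15 values of m_l.
|L| − L_z,max = (2√14 − 7)ℏ ≈ 0.4833ℏ.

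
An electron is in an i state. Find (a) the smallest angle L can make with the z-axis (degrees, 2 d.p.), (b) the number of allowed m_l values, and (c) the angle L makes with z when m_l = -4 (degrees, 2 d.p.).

θ_min ≈ 22.21°; 13 values; θ(m_l=-4) ≈ 128.11°

I corresponds to l = 6.
cos θ_min = 6/√42, so θ_min ≈ 22.21°.
There are 2l+1 = 13 values of m_l.
For m_l = -4: cos θ = -4/√42, θ ≈ 128.11°.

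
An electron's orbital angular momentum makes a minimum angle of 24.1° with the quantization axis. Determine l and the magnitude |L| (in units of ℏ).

At minimum angle, m_l = l, so cos θ = l/√(l(l+1)); cos²θ = l/(l+1) = 0.8333.
Solving: l = 5.
Then |L| = ℏ√(5·6) = √30 ℏ.

l = 5, |L| = √30 ℏ ≈ 5.477ℏ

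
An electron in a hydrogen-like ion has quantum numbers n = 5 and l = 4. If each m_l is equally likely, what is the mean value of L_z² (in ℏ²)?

m_l ∈ {-4, -3, -2, -1, 0, 1, 2, 3, 4}.
Average of L_z² over 9 states: 60/9 ℏ² = 6.667 ℏ².

⟨L_z²⟩ = 6.667 ℏ²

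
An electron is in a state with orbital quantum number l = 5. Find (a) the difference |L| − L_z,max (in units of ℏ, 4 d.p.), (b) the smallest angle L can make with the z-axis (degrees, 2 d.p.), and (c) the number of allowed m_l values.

|L|−L_z,max ≈ 0.4772ℏ; θ_min ≈ 24.09°; 11 values

|L| − L_z,max = (√30 − 5)ℏ ≈ 0.4772ℏ.
cos θ_min = 5/√30, so θ_min ≈ 24.09°.
There are 2l+1 = 11 values of m_l.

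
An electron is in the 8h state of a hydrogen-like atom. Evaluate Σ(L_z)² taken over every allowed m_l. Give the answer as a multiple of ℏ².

The 8h subshell has l = 5.
m_l ∈ {-5, -4, -3, -2, -1, 0, 1, 2, 3, 4, 5}.
Summing m² from −5 to 5: Σ m_l² = 110.

Σ(L_z)² = 110 ℏ²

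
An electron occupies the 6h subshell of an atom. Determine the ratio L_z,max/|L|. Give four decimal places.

L_z,max/|L| = 0.9129

6h means n = 6, l = 5.
|L| = √30 ℏ ≈ 5.4772ℏ, while L_z,max = lℏ = 5ℏ.
L_z,max/|L| = 5/√30 = 0.9129.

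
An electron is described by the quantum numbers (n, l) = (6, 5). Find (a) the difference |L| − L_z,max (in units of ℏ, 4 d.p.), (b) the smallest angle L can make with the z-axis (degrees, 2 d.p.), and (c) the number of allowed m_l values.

|L| − L_z,max = (√30 − 5)ℏ ≈ 0.4772ℏ.
cos θ_min = 5/√30, so θ_min ≈ 24.09°.
There are 2l+1 = 11 values of m_l.

|L|−L_z,max ≈ 0.4772ℏ; θ_min ≈ 24.09°; 11 values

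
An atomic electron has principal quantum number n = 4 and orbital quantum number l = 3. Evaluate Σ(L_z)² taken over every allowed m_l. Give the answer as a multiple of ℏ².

m_l ∈ {-3, -2, -1, 0, 1, 2, 3}.
Summing m² from −3 to 3: Σ m_l² = 28.

Σ(L_z)² = 28 ℏ²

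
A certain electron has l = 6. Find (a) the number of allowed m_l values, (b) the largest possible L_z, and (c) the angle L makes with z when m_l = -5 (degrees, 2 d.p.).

There are 2l+1 = 13 values of m_l.
L_z,max = lℏ = 6ℏ.
For m_l = -5: cos θ = -5/√42, θ ≈ 140.49°.

13 values; L_z,max = 6ℏ; θ(m_l=-5) ≈ 140.49°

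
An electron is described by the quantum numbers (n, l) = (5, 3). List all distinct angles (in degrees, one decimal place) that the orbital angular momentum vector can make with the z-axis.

|L| = ℏ√(l(l+1)) = 2√3 ℏ.
cos θ = m_l/√12 for each m_l ∈ {-3, -2, -1, 0, 1, 2, 3}.

θ ∈ {30.0°, 54.7°, 73.2°, 90.0°, 106.8°, 125.3°, 150.0°}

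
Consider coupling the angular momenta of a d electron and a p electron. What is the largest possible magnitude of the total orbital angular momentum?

Angular momentum addition gives L = |l₁ − l₂|, …, l₁ + l₂.
L ∈ {1, 2, 3}.
The largest magnitude corresponds to L = 3: |L_tot| = ℏ√(3·4) = 2√3 ℏ.

|L_tot|_max = 2√3 ℏ ≈ 3.464ℏ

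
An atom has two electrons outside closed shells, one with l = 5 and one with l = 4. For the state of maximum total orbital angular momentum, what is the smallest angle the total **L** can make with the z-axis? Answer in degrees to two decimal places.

L runs from |5 − 4| = 1 to 5 + 4 = 9.
Allowed values: L = 1, 2, 3, 4, 5, 6, 7, 8, 9.
The maximum is L = 9, with |L_tot| = ℏ√(9·10) = 3√10 ℏ.
The minimum angle with z is arccos(9/√90) ≈ 18.43°.

θ_min ≈ 18.43°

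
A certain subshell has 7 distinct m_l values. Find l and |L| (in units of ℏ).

l = 3, |L| = 2√3 ℏ ≈ 3.464ℏ

7 = 2l + 1, so l = (7−1)/2 = 3.
Then |L| = √(l(l+1)) ℏ = 2√3 ℏ.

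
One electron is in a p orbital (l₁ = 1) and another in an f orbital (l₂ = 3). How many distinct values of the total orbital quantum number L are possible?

Angular momentum addition gives L = |l₁ − l₂|, …, l₁ + l₂.
Allowed values: L = 2, 3, 4.
That is 3 values.

3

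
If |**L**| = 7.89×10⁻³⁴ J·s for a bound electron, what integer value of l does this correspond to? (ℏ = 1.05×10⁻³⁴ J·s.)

In units of ℏ, |L| ≈ 7.514.
(|L|/ℏ)² = l(l+1) ≈ 56.46 ⇒ l = 7.

l = 7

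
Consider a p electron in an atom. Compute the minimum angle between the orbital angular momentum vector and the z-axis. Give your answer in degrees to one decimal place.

The letter p corresponds to l = 1.
|L|² = l(l+1)ℏ² = 2ℏ², so |L| = √2 ℏ.
The smallest angle corresponds to the largest L_z, i.e. m_l = l = 1, giving L_z = 1ℏ.
cos θ_min = 1/√2, so θ_min ≈ 45.0°.

θ_min ≈ 45.0°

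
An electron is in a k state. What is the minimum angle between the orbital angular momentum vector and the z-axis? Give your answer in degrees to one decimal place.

θ_min ≈ 20.7°

A k state has l = 7.
|L| = √(l(l+1)) ℏ = 2√14 ℏ.
The smallest angle corresponds to the largest L_z, i.e. m_l = l = 7, giving L_z = 7ℏ.
cos θ_min = 7/√56, so θ_min ≈ 20.7°.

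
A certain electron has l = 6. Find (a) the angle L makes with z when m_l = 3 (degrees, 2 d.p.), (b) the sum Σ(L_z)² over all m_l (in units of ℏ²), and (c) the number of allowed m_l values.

For m_l = 3: cos θ = 3/√42, θ ≈ 62.42°.
Σ m_l² = 182, so Σ(L_z)² = 182 ℏ².
There are 2l+1 = 13 values of m_l.

θ(m_l=3) ≈ 62.42°; Σ(L_z)² = 182 ℏ²; 13 values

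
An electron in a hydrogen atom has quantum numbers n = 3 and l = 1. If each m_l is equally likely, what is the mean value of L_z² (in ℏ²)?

m_l runs from −1 to 1, i.e. {-1, 0, 1}.
Average of L_z² over 3 states: 2/3 ℏ² = 0.6667 ℏ².

⟨L_z²⟩ = 0.6667 ℏ²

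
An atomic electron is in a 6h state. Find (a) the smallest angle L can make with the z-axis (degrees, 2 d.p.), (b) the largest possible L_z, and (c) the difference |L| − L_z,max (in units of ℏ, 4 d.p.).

For 6h, l = 5.
cos θ_min = 5/√30, so θ_min ≈ 24.09°.
L_z,max = lℏ = 5ℏ.
|L| − L_z,max = (√30 − 5)ℏ ≈ 0.4772ℏ.

θ_min ≈ 24.09°; L_z,max = 5ℏ; |L|−L_z,max ≈ 0.4772ℏ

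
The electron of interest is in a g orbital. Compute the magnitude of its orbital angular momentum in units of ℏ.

The letter g corresponds to l = 4.
|L| = ℏ√(l(l+1)) = ℏ√(4·5) = 2√5 ℏ

|L| = 2√5 ℏ ≈ 4.472ℏ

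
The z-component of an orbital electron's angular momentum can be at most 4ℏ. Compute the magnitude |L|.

|L| = 2√5 ℏ ≈ 4.472ℏ

L_z,max = lℏ, so l = 4.
Then |L| = ℏ√(4·5) = 2√5 ℏ.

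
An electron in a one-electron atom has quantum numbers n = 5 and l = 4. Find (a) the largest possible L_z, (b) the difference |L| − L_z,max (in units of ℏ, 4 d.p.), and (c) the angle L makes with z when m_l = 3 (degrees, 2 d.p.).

L_z,max = lℏ = 4ℏ.
|L| − L_z,max = (2√5 − 4)ℏ ≈ 0.4721ℏ.
For m_l = 3: cos θ = 3/√20, θ ≈ 47.87°.

L_z,max = 4ℏ; |L|−L_z,max ≈ 0.4721ℏ; θ(m_l=3) ≈ 47.87°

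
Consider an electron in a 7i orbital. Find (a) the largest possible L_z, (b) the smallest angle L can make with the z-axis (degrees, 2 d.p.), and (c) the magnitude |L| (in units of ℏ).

The 7i subshell has l = 6.
L_z,max = lℏ = 6ℏ.
cos θ_min = 6/√42, so θ_min ≈ 22.21°.
|L| = ℏ√(6·7) = √42 ℏ ≈ 6.481ℏ.

L_z,max = 6ℏ; θ_min ≈ 22.21°; |L| = √42 ℏ ≈ 6.481ℏ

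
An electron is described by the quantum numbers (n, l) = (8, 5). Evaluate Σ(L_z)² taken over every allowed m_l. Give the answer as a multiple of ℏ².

Σ(L_z)² = 110 ℏ²

The allowed m_l values are -5, -4, -3, -2, -1, 0, 1, 2, 3, 4, 5.
Summing m² from −5 to 5: Σ m_l² = 110.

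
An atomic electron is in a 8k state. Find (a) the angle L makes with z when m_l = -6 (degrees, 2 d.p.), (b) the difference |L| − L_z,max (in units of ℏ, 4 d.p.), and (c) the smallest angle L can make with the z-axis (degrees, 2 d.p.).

θ(m_l=-6) ≈ 143.30°; |L|−L_z,max ≈ 0.4833ℏ; θ_min ≈ 20.70°

For 8k, l = 7.
For m_l = -6: cos θ = -6/√56, θ ≈ 143.30°.
|L| − L_z,max = (2√14 − 7)ℏ ≈ 0.4833ℏ.
cos θ_min = 7/√56, so θ_min ≈ 20.70°.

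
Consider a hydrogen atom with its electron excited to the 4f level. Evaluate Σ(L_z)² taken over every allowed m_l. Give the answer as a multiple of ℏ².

The 4f level has l = 3.
The allowed m_l values are -3, -2, -1, 0, 1, 2, 3.
Summing m² from −3 to 3: Σ m_l² = 28.

Σ(L_z)² = 28 ℏ²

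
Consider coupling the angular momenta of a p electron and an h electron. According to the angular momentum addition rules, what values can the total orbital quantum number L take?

L = 4, 5, 6

The total orbital quantum number L ranges from |l₁ − l₂| to l₁ + l₂ in integer steps.
L ∈ {4, 5, 6}.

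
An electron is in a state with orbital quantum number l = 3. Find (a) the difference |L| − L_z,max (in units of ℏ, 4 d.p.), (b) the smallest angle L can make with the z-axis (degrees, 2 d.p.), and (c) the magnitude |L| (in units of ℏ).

|L| − L_z,max = (2√3 − 3)ℏ ≈ 0.4641ℏ.
cos θ_min = 3/√12, so θ_min ≈ 30.00°.
|L| = ℏ√(3·4) = 2√3 ℏ ≈ 3.464ℏ.

|L|−L_z,max ≈ 0.4641ℏ; θ_min ≈ 30.00°; |L| = 2√3 ℏ ≈ 3.464ℏ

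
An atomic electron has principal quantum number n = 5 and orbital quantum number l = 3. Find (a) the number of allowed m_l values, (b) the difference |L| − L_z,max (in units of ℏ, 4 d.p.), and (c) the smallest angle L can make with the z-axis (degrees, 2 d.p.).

There are 2l+1 = 7 values of m_l.
|L| − L_z,max = (2√3 − 3)ℏ ≈ 0.4641ℏ.
cos θ_min = 3/√12, so θ_min ≈ 30.00°.

7 values; |L|−L_z,max ≈ 0.4641ℏ; θ_min ≈ 30.00°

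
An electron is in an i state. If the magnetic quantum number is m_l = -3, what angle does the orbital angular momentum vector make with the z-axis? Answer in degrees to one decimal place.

For an i orbital, l = 6.
|L| = √(l(l+1)) ℏ = √42 ℏ.
L_z = m_l ℏ = −3ℏ.
cos θ = L_z/|L| = -3/√42, so θ ≈ 117.6°.

θ ≈ 117.6°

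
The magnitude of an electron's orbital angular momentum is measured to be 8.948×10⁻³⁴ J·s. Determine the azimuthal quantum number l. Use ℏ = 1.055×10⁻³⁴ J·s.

Dividing by ℏ: |L|/ℏ ≈ 8.482.
l(l+1) ≈ 8.482² ≈ 71.94, so l = 8.

l = 8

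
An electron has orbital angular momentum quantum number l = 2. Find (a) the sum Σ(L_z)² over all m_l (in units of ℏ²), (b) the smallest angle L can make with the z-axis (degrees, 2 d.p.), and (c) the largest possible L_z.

Σ(L_z)² = 10 ℏ²; θ_min ≈ 35.26°; L_z,max = 2ℏ

Σ m_l² = 10, so Σ(L_z)² = 10 ℏ².
cos θ_min = 2/√6, so θ_min ≈ 35.26°.
L_z,max = lℏ = 2ℏ.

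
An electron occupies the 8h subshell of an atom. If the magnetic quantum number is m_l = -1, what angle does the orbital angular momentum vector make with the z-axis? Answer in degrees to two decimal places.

For 8h, l = 5.
|L| = √(l(l+1)) ℏ = √30 ℏ.
L_z = m_l ℏ = −1ℏ.
cos θ = L_z/|L| = -1/√30, so θ ≈ 100.52°.

θ ≈ 100.52°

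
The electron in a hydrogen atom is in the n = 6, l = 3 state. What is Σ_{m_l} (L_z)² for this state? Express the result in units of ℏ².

m_l runs from −3 to 3, i.e. {-3, -2, -1, 0, 1, 2, 3}.
Summing m² from −3 to 3: Σ m_l² = 28.

Σ(L_z)² = 28 ℏ²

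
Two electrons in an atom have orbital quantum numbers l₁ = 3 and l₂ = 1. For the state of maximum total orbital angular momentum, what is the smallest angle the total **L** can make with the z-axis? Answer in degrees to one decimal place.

By the triangle rule, |l₁ − l₂| ≤ L ≤ l₁ + l₂.
L ∈ {2, 3, 4}.
The maximum is L = 4, with |L_tot| = ℏ√(4·5) = 2√5 ℏ.
The minimum angle with z is arccos(4/√20) ≈ 26.6°.

θ_min ≈ 26.6°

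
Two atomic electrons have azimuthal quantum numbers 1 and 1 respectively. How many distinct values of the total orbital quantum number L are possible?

L runs from |1 − 1| = 0 to 1 + 1 = 2.
So L can be 0, 1, 2.
That is 3 values.

3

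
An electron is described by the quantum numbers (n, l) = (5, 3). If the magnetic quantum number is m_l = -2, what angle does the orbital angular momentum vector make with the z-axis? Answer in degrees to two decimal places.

θ ≈ 125.26°

|L|² = l(l+1)ℏ² = 12ℏ², so |L| = 2√3 ℏ.
L_z = m_l ℏ = −2ℏ.
cos θ = L_z/|L| = -2/√12, so θ ≈ 125.26°.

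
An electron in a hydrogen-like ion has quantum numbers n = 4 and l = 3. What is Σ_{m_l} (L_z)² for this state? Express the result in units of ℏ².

Σ(L_z)² = 28 ℏ²

m_l runs from −3 to 3, i.e. {-3, -2, -1, 0, 1, 2, 3}.
Summing m² from −3 to 3: Σ m_l² = 28.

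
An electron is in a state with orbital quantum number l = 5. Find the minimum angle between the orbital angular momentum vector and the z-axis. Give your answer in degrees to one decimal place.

|L| = ℏ√(l(l+1)) = √30 ℏ.
The smallest angle corresponds to the largest L_z, i.e. m_l = l = 5, giving L_z = 5ℏ.
cos θ_min = 5/√30, so θ_min ≈ 24.1°.

θ_min ≈ 24.1°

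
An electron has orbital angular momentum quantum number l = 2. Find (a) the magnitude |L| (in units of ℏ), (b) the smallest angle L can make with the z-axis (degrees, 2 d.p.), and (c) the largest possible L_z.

|L| = √6 ℏ ≈ 2.449ℏ; θ_min ≈ 35.26°; L_z,max = 2ℏ

|L| = ℏ√(2·3) = √6 ℏ ≈ 2.449ℏ.
cos θ_min = 2/√6, so θ_min ≈ 35.26°.
L_z,max = lℏ = 2ℏ.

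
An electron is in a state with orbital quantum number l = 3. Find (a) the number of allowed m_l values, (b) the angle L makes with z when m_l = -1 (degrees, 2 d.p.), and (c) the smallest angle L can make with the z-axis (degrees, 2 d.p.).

7 values; θ(m_l=-1) ≈ 106.78°; θ_min ≈ 30.00°

There are 2l+1 = 7 values of m_l.
For m_l = -1: cos θ = -1/√12, θ ≈ 106.78°.
cos θ_min = 3/√12, so θ_min ≈ 30.00°.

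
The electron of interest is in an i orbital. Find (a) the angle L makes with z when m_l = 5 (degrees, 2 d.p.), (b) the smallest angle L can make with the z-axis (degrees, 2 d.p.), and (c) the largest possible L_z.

I corresponds to l = 6.
For m_l = 5: cos θ = 5/√42, θ ≈ 39.51°.
cos θ_min = 6/√42, so θ_min ≈ 22.21°.
L_z,max = lℏ = 6ℏ.

θ(m_l=5) ≈ 39.51°; θ_min ≈ 22.21°; L_z,max = 6ℏ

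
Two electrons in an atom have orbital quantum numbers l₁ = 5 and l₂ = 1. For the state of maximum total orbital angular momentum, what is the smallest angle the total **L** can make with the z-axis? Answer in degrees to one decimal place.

θ_min ≈ 22.2°

L runs from |5 − 1| = 4 to 5 + 1 = 6.
So L can be 4, 5, 6.
The maximum is L = 6, with |L_tot| = ℏ√(6·7) = √42 ℏ.
The minimum angle with z is arccos(6/√42) ≈ 22.2°.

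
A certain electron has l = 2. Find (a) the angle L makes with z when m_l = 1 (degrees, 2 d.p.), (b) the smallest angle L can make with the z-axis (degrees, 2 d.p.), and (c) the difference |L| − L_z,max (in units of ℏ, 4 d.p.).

θ(m_l=1) ≈ 65.91°; θ_min ≈ 35.26°; |L|−L_z,max ≈ 0.4495ℏ

For m_l = 1: cos θ = 1/√6, θ ≈ 65.91°.
cos θ_min = 2/√6, so θ_min ≈ 35.26°.
|L| − L_z,max = (√6 − 2)ℏ ≈ 0.4495ℏ.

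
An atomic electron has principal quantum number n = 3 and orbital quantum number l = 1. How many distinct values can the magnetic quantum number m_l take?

The number of m_l values is 2l + 1 = 2·1 + 1 = 3.

3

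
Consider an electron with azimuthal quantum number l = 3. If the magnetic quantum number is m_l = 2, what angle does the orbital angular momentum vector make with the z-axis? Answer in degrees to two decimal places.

|L| = ℏ√(l(l+1)) = 2√3 ℏ.
L_z = m_l ℏ = 2ℏ.
cos θ = L_z/|L| = 2/√12, so θ ≈ 54.74°.

θ ≈ 54.74°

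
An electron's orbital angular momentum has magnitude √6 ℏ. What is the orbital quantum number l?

|L| = ℏ√(l(l+1)), so l(l+1) = 6.
The positive root is l = 2.

l = 2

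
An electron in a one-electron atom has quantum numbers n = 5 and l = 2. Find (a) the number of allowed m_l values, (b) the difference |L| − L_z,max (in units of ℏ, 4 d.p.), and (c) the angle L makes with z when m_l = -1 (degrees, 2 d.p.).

5 values; |L|−L_z,max ≈ 0.4495ℏ; θ(m_l=-1) ≈ 114.09°

There are 2l+1 = 5 values of m_l.
|L| − L_z,max = (√6 − 2)ℏ ≈ 0.4495ℏ.
For m_l = -1: cos θ = -1/√6, θ ≈ 114.09°.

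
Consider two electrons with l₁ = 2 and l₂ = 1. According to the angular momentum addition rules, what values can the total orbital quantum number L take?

L runs from |2 − 1| = 1 to 2 + 1 = 3.
L ∈ {1, 2, 3}.

L = 1, 2, 3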